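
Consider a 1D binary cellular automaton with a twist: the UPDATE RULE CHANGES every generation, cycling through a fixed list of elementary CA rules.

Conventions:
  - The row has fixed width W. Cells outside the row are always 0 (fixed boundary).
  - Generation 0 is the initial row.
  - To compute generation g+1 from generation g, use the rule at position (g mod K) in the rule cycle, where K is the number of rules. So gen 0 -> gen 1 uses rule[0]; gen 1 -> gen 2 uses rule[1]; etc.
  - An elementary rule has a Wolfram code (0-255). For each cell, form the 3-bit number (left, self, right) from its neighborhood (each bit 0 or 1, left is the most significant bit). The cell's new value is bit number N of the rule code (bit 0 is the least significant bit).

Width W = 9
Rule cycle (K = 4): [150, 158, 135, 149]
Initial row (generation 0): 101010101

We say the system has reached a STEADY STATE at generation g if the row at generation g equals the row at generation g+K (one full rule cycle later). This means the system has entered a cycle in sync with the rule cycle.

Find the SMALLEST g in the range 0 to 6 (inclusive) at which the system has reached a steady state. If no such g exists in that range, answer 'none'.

Gen 0: 101010101
Gen 1 (rule 150): 101010101
Gen 2 (rule 158): 101010101
Gen 3 (rule 135): 101010101
Gen 4 (rule 149): 101010101
Gen 5 (rule 150): 101010101
Gen 6 (rule 158): 101010101
Gen 7 (rule 135): 101010101
Gen 8 (rule 149): 101010101
Gen 9 (rule 150): 101010101
Gen 10 (rule 158): 101010101

Answer: 0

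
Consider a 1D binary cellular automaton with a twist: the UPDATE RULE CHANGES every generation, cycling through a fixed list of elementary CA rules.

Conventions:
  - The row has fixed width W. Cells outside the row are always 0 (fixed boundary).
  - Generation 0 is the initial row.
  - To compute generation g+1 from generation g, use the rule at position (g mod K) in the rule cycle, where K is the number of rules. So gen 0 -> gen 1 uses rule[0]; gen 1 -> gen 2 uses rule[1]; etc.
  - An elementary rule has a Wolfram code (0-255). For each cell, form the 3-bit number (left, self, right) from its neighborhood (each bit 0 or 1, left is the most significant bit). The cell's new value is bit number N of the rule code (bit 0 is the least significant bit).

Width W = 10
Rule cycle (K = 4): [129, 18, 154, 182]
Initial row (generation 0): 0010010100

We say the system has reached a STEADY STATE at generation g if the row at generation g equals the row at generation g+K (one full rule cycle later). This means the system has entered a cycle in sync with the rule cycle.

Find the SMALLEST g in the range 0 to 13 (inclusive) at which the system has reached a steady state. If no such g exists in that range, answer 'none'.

Answer: 10

Derivation:
Gen 0: 0010010100
Gen 1 (rule 129): 1000000001
Gen 2 (rule 18): 0100000010
Gen 3 (rule 154): 1010000101
Gen 4 (rule 182): 1111001111
Gen 5 (rule 129): 0110000110
Gen 6 (rule 18): 1001001001
Gen 7 (rule 154): 0110110110
Gen 8 (rule 182): 1001001001
Gen 9 (rule 129): 0000000000
Gen 10 (rule 18): 0000000000
Gen 11 (rule 154): 0000000000
Gen 12 (rule 182): 0000000000
Gen 13 (rule 129): 1111111111
Gen 14 (rule 18): 0000000000
Gen 15 (rule 154): 0000000000
Gen 16 (rule 182): 0000000000
Gen 17 (rule 129): 1111111111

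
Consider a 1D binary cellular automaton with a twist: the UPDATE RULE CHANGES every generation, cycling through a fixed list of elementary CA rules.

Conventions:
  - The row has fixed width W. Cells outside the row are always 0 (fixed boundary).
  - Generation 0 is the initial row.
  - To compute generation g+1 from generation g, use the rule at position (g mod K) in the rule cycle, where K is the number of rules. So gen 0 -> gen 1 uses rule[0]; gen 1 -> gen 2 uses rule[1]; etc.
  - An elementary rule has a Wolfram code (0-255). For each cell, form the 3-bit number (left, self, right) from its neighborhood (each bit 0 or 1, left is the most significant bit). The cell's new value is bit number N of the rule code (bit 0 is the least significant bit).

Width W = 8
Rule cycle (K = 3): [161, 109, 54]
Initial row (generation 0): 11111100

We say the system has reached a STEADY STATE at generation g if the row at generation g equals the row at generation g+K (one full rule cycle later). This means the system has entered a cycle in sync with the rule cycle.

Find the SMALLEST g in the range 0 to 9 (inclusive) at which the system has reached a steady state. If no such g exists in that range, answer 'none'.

Gen 0: 11111100
Gen 1 (rule 161): 01111001
Gen 2 (rule 109): 01001001
Gen 3 (rule 54): 11111111
Gen 4 (rule 161): 01111110
Gen 5 (rule 109): 01000010
Gen 6 (rule 54): 11100111
Gen 7 (rule 161): 01000010
Gen 8 (rule 109): 01011010
Gen 9 (rule 54): 11100111
Gen 10 (rule 161): 01000010
Gen 11 (rule 109): 01011010
Gen 12 (rule 54): 11100111

Answer: 6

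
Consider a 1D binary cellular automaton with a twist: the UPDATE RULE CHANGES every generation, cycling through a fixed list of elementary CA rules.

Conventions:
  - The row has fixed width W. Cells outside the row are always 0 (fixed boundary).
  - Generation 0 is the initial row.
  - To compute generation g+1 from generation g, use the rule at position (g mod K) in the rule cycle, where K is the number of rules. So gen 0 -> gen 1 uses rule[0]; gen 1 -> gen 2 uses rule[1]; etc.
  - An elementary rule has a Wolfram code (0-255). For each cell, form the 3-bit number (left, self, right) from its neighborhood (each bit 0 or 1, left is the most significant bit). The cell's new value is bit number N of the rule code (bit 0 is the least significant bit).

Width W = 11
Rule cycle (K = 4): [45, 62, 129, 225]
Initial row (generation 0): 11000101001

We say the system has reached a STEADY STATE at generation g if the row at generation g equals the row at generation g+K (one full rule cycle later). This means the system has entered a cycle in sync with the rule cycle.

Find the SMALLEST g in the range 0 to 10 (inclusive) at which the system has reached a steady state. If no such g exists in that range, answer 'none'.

Answer: 10

Derivation:
Gen 0: 11000101001
Gen 1 (rule 45): 10010111001
Gen 2 (rule 62): 11111100111
Gen 3 (rule 129): 01111000010
Gen 4 (rule 225): 00111011000
Gen 5 (rule 45): 10100110011
Gen 6 (rule 62): 11111101110
Gen 7 (rule 129): 01111000100
Gen 8 (rule 225): 00111010001
Gen 9 (rule 45): 10100110101
Gen 10 (rule 62): 11111101111
Gen 11 (rule 129): 01111000110
Gen 12 (rule 225): 00111010010
Gen 13 (rule 45): 10100110010
Gen 14 (rule 62): 11111101111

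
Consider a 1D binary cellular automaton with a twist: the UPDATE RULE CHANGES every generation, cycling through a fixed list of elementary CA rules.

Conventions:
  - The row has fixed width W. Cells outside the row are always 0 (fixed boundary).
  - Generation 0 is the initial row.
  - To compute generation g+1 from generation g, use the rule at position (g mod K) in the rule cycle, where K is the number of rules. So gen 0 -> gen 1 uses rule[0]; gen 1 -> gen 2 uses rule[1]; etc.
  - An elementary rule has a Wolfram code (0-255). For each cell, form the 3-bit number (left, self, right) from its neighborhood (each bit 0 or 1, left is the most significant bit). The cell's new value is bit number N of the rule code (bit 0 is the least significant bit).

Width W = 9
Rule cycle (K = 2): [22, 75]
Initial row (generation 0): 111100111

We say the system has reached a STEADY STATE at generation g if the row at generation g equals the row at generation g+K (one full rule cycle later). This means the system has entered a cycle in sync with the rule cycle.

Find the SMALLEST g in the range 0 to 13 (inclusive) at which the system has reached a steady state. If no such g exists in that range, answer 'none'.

Gen 0: 111100111
Gen 1 (rule 22): 000011000
Gen 2 (rule 75): 111111011
Gen 3 (rule 22): 000000000
Gen 4 (rule 75): 111111111
Gen 5 (rule 22): 000000000
Gen 6 (rule 75): 111111111
Gen 7 (rule 22): 000000000
Gen 8 (rule 75): 111111111
Gen 9 (rule 22): 000000000
Gen 10 (rule 75): 111111111
Gen 11 (rule 22): 000000000
Gen 12 (rule 75): 111111111
Gen 13 (rule 22): 000000000
Gen 14 (rule 75): 111111111
Gen 15 (rule 22): 000000000

Answer: 3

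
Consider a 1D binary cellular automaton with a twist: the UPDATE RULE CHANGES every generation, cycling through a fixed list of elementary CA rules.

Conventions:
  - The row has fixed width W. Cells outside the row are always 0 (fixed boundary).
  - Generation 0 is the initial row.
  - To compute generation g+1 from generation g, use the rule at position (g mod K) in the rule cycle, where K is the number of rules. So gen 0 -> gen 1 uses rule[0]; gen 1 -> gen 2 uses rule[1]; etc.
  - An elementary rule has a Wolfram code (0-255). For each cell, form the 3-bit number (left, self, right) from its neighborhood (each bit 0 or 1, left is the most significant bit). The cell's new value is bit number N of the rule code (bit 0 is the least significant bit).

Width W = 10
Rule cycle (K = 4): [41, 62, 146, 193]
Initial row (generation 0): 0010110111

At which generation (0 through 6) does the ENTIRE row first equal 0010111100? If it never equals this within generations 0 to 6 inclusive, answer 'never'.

Answer: 4

Derivation:
Gen 0: 0010110111
Gen 1 (rule 41): 1001101100
Gen 2 (rule 62): 1111011010
Gen 3 (rule 146): 0110000001
Gen 4 (rule 193): 0010111100
Gen 5 (rule 41): 1001100001
Gen 6 (rule 62): 1111010011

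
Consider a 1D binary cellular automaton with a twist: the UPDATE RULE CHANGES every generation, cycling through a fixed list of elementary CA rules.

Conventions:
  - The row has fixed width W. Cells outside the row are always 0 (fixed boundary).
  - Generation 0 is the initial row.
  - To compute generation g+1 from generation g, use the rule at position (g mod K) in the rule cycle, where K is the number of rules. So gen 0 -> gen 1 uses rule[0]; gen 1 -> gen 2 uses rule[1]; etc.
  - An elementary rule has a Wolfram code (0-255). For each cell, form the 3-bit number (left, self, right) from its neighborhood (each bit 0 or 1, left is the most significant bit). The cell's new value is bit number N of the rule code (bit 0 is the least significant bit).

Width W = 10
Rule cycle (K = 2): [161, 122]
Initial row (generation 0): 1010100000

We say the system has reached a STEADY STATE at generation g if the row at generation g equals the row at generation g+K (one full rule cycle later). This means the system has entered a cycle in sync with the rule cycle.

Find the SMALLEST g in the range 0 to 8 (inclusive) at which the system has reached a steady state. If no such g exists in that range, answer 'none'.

Answer: 6

Derivation:
Gen 0: 1010100000
Gen 1 (rule 161): 0101001111
Gen 2 (rule 122): 1010111001
Gen 3 (rule 161): 0101010000
Gen 4 (rule 122): 1010101000
Gen 5 (rule 161): 0101010011
Gen 6 (rule 122): 1010101111
Gen 7 (rule 161): 0101010110
Gen 8 (rule 122): 1010101111
Gen 9 (rule 161): 0101010110
Gen 10 (rule 122): 1010101111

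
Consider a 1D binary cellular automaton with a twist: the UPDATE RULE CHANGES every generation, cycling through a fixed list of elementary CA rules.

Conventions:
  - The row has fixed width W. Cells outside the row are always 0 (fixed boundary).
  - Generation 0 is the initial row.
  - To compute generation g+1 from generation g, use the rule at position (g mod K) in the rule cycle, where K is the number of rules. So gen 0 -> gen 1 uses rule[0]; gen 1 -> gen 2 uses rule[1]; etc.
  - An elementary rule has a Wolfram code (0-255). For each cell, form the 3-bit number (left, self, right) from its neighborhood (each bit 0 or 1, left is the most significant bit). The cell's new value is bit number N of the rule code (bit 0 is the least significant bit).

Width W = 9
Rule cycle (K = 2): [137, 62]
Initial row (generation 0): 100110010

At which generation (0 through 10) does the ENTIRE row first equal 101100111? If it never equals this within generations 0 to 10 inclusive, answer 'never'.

Answer: 3

Derivation:
Gen 0: 100110010
Gen 1 (rule 137): 000100000
Gen 2 (rule 62): 001110000
Gen 3 (rule 137): 101100111
Gen 4 (rule 62): 111011100
Gen 5 (rule 137): 110011001
Gen 6 (rule 62): 101110111
Gen 7 (rule 137): 001100110
Gen 8 (rule 62): 011011101
Gen 9 (rule 137): 010011000
Gen 10 (rule 62): 111110100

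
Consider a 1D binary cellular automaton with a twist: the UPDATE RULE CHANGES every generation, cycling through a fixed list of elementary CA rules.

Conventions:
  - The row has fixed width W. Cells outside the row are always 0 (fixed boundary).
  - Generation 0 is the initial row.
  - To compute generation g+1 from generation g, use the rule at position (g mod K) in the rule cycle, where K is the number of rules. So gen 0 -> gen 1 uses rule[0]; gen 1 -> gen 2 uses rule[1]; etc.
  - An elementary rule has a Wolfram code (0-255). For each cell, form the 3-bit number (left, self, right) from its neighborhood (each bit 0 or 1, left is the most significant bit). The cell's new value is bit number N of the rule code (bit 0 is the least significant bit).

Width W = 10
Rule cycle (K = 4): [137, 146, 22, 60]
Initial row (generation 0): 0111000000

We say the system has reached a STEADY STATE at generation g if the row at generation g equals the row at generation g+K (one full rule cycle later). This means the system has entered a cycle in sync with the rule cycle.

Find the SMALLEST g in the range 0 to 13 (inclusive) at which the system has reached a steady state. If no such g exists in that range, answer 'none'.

Answer: none

Derivation:
Gen 0: 0111000000
Gen 1 (rule 137): 0110011111
Gen 2 (rule 146): 1001101110
Gen 3 (rule 22): 1110000001
Gen 4 (rule 60): 1001000001
Gen 5 (rule 137): 0000011100
Gen 6 (rule 146): 0000101010
Gen 7 (rule 22): 0001101011
Gen 8 (rule 60): 0001011110
Gen 9 (rule 137): 1100011100
Gen 10 (rule 146): 0010101010
Gen 11 (rule 22): 0110101011
Gen 12 (rule 60): 0101111110
Gen 13 (rule 137): 0001111100
Gen 14 (rule 146): 0010111010
Gen 15 (rule 22): 0110000011
Gen 16 (rule 60): 0101000010
Gen 17 (rule 137): 0000011000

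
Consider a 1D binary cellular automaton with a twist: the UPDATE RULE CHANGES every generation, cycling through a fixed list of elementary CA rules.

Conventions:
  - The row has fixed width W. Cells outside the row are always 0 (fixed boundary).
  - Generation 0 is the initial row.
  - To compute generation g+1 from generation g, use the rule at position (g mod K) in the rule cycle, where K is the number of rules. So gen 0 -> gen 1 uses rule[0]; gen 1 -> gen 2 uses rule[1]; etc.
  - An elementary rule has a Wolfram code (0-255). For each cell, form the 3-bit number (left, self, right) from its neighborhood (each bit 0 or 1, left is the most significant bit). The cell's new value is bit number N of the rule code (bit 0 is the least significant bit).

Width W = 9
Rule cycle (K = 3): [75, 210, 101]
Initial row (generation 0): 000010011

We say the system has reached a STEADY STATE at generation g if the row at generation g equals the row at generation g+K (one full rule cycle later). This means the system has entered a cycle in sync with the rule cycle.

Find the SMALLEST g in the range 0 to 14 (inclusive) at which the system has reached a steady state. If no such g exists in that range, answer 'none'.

Gen 0: 000010011
Gen 1 (rule 75): 111100111
Gen 2 (rule 210): 011111011
Gen 3 (rule 101): 000001101
Gen 4 (rule 75): 111111100
Gen 5 (rule 210): 011111110
Gen 6 (rule 101): 000000010
Gen 7 (rule 75): 111111100
Gen 8 (rule 210): 011111110
Gen 9 (rule 101): 000000010
Gen 10 (rule 75): 111111100
Gen 11 (rule 210): 011111110
Gen 12 (rule 101): 000000010
Gen 13 (rule 75): 111111100
Gen 14 (rule 210): 011111110
Gen 15 (rule 101): 000000010
Gen 16 (rule 75): 111111100
Gen 17 (rule 210): 011111110

Answer: 4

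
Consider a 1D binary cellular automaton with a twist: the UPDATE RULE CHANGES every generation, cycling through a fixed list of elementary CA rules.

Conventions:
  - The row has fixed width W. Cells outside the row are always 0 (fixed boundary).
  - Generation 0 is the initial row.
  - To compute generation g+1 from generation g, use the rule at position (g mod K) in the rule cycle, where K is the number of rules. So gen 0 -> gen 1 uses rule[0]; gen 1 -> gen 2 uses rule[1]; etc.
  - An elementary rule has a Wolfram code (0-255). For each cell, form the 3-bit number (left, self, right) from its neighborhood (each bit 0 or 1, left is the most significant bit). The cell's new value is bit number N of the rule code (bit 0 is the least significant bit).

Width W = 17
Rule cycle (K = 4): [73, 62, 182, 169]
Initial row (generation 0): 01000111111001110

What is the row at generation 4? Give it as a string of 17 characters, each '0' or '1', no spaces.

Answer: 00111011011111100

Derivation:
Gen 0: 01000111111001110
Gen 1 (rule 73): 00010100001001010
Gen 2 (rule 62): 00111110011111111
Gen 3 (rule 182): 01011101101111110
Gen 4 (rule 169): 00111011011111100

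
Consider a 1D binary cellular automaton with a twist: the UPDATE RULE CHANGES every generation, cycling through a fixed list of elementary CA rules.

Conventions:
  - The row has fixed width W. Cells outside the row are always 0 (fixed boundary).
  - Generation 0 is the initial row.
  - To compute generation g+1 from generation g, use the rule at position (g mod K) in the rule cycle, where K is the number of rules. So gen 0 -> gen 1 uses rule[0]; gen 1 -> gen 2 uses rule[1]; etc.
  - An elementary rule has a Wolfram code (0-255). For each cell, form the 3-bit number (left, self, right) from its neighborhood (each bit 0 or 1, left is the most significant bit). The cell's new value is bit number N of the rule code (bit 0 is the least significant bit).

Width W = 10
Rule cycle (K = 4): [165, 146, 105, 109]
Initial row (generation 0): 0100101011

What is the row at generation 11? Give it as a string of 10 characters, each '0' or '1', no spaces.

Answer: 0100001100

Derivation:
Gen 0: 0100101011
Gen 1 (rule 165): 0100111100
Gen 2 (rule 146): 1011011010
Gen 3 (rule 105): 0111111100
Gen 4 (rule 109): 0100000101
Gen 5 (rule 165): 0101110111
Gen 6 (rule 146): 1000100010
Gen 7 (rule 105): 0010001000
Gen 8 (rule 109): 1010101011
Gen 9 (rule 165): 1111111100
Gen 10 (rule 146): 0111111010
Gen 11 (rule 105): 0100001100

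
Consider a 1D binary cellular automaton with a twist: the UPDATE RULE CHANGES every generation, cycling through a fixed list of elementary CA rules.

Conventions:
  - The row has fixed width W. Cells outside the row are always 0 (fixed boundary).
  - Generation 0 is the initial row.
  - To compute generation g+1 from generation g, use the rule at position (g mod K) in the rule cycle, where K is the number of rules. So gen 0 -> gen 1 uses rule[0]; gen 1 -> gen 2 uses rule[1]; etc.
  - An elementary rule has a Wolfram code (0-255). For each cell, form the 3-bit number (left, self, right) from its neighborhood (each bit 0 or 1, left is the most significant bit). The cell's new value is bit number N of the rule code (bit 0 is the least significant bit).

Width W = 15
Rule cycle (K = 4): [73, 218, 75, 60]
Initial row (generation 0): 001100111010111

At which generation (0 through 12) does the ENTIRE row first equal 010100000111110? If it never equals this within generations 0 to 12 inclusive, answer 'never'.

Answer: 10

Derivation:
Gen 0: 001100111010111
Gen 1 (rule 73): 101100101000101
Gen 2 (rule 218): 001111000101000
Gen 3 (rule 75): 111001011000011
Gen 4 (rule 60): 100101110100010
Gen 5 (rule 73): 000001010001000
Gen 6 (rule 218): 000010001010100
Gen 7 (rule 75): 111100110000001
Gen 8 (rule 60): 100010101000001
Gen 9 (rule 73): 001000000011100
Gen 10 (rule 218): 010100000111110
Gen 11 (rule 75): 100001111100010
Gen 12 (rule 60): 110001000010011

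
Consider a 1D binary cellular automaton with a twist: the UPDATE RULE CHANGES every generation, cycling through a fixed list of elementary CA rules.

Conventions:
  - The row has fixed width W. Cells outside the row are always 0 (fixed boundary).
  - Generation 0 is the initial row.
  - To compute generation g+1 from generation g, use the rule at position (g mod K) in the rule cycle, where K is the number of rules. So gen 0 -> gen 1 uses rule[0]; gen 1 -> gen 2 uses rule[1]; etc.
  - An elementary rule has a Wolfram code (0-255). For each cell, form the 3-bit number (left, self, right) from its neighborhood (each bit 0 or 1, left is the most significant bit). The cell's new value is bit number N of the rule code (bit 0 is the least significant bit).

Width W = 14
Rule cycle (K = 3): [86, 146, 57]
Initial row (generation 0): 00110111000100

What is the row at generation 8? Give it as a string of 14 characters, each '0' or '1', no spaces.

Gen 0: 00110111000100
Gen 1 (rule 86): 01010001101110
Gen 2 (rule 146): 10001010000101
Gen 3 (rule 57): 01100101110010
Gen 4 (rule 86): 10111100011111
Gen 5 (rule 146): 00011010101110
Gen 6 (rule 57): 11010101011001
Gen 7 (rule 86): 01010101001111
Gen 8 (rule 146): 10000000110110

Answer: 10000000110110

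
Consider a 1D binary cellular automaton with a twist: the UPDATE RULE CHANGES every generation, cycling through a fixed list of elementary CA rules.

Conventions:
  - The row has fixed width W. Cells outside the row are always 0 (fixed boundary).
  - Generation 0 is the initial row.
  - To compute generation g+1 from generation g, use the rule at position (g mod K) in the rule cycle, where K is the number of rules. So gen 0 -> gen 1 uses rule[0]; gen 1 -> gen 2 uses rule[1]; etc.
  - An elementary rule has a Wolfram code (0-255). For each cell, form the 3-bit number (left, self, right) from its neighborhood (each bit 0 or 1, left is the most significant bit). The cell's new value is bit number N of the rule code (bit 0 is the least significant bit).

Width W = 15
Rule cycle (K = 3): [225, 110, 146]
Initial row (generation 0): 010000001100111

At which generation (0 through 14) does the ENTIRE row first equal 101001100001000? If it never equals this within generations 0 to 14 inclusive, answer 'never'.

Answer: never

Derivation:
Gen 0: 010000001100111
Gen 1 (rule 225): 000111100100011
Gen 2 (rule 110): 001100101100111
Gen 3 (rule 146): 010011000011010
Gen 4 (rule 225): 000001011001100
Gen 5 (rule 110): 000011111011100
Gen 6 (rule 146): 000101110001010
Gen 7 (rule 225): 110010110100100
Gen 8 (rule 110): 110111111101100
Gen 9 (rule 146): 000011111000010
Gen 10 (rule 225): 111001111011000
Gen 11 (rule 110): 101011001111000
Gen 12 (rule 146): 000000110110100
Gen 13 (rule 225): 111110011011001
Gen 14 (rule 110): 100010111111011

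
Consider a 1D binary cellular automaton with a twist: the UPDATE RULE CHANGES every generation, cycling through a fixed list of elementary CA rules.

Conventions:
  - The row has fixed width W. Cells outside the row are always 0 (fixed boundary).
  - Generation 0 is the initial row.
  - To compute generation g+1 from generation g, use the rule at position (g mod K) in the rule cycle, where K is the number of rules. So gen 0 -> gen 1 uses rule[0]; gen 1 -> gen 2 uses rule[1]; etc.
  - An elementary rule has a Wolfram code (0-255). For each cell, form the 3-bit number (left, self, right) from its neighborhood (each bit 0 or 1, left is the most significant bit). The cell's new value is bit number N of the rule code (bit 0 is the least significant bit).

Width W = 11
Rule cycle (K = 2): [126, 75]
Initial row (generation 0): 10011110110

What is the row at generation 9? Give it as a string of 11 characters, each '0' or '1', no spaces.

Answer: 11111101111

Derivation:
Gen 0: 10011110110
Gen 1 (rule 126): 11110011111
Gen 2 (rule 75): 10010110001
Gen 3 (rule 126): 11111111011
Gen 4 (rule 75): 10000001011
Gen 5 (rule 126): 11000011111
Gen 6 (rule 75): 11011110001
Gen 7 (rule 126): 11110011011
Gen 8 (rule 75): 10010111011
Gen 9 (rule 126): 11111101111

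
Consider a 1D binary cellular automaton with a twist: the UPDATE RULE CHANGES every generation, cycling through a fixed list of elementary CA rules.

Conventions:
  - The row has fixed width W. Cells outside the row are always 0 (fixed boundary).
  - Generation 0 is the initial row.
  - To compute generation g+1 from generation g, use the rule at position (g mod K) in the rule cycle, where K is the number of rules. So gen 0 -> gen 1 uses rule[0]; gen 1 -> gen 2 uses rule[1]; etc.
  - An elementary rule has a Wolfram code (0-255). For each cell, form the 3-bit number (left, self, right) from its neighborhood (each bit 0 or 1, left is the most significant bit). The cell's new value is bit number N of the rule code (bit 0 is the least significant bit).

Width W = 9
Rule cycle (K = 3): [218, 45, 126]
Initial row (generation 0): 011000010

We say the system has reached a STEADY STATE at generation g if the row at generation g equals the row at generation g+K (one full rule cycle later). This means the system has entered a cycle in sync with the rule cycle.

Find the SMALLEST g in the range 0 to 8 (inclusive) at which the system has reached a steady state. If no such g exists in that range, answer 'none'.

Gen 0: 011000010
Gen 1 (rule 218): 111100101
Gen 2 (rule 45): 100000111
Gen 3 (rule 126): 110001101
Gen 4 (rule 218): 111011100
Gen 5 (rule 45): 100110001
Gen 6 (rule 126): 111111011
Gen 7 (rule 218): 111111011
Gen 8 (rule 45): 100000110
Gen 9 (rule 126): 110001111
Gen 10 (rule 218): 111011111
Gen 11 (rule 45): 100110000

Answer: none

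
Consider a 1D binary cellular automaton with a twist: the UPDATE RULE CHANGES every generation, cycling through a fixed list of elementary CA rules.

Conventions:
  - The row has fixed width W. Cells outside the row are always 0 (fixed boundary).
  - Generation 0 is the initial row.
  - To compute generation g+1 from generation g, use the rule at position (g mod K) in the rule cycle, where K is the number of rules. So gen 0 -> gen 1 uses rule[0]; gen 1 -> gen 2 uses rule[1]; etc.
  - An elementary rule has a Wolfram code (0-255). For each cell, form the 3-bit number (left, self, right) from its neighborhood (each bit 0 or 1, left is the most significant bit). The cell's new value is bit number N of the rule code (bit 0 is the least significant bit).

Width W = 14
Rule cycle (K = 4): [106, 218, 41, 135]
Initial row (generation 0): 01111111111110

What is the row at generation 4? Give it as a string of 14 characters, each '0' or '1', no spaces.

Gen 0: 01111111111110
Gen 1 (rule 106): 11000000000010
Gen 2 (rule 218): 11100000000101
Gen 3 (rule 41): 10001111110010
Gen 4 (rule 135): 10110111100110

Answer: 10110111100110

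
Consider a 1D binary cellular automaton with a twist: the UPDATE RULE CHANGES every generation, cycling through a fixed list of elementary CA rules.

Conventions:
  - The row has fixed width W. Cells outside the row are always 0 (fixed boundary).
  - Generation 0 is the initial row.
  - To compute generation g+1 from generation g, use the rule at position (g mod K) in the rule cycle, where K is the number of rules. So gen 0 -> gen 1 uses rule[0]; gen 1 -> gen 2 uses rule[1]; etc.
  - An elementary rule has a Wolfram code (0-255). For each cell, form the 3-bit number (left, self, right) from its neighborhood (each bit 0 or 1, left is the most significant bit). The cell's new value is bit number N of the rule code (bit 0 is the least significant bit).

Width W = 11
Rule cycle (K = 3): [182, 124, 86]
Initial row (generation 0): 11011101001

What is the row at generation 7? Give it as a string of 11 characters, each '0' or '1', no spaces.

Gen 0: 11011101001
Gen 1 (rule 182): 00101011111
Gen 2 (rule 124): 00111110001
Gen 3 (rule 86): 01000011011
Gen 4 (rule 182): 11100100100
Gen 5 (rule 124): 10110110110
Gen 6 (rule 86): 10010010011
Gen 7 (rule 182): 11111111100

Answer: 11111111100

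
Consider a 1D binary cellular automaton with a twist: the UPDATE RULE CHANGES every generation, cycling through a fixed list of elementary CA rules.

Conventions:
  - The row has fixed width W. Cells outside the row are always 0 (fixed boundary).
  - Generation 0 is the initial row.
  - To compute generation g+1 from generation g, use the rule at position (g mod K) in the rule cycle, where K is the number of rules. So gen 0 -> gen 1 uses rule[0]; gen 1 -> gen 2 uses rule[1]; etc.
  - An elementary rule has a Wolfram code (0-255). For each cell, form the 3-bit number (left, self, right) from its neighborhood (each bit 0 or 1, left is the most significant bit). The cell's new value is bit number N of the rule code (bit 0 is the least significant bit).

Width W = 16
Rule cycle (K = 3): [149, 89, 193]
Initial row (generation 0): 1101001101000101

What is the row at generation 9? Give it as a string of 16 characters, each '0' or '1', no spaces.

Gen 0: 1101001101000101
Gen 1 (rule 149): 0001100001110101
Gen 2 (rule 89): 1101111101010000
Gen 3 (rule 193): 0100111100000111
Gen 4 (rule 149): 0110011011110010
Gen 5 (rule 89): 0111011010011001
Gen 6 (rule 193): 0011001000001000
Gen 7 (rule 149): 1000101111101111
Gen 8 (rule 89): 0110001000101001
Gen 9 (rule 193): 0010100010000000

Answer: 0010100010000000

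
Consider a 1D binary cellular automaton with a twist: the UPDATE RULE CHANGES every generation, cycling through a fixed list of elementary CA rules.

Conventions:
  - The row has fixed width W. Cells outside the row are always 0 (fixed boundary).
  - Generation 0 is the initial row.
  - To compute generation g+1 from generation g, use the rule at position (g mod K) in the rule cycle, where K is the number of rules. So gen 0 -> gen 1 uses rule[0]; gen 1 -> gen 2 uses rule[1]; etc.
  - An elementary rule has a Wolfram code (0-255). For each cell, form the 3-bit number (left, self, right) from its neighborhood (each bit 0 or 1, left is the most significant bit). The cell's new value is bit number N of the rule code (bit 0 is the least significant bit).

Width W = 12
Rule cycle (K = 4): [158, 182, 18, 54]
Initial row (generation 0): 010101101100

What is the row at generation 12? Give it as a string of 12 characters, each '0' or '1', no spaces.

Gen 0: 010101101100
Gen 1 (rule 158): 110101001010
Gen 2 (rule 182): 001111111111
Gen 3 (rule 18): 010000000000
Gen 4 (rule 54): 111000000000
Gen 5 (rule 158): 110100000000
Gen 6 (rule 182): 001110000000
Gen 7 (rule 18): 010001000000
Gen 8 (rule 54): 111011100000
Gen 9 (rule 158): 110011010000
Gen 10 (rule 182): 001100111000
Gen 11 (rule 18): 010011000100
Gen 12 (rule 54): 111100101110

Answer: 111100101110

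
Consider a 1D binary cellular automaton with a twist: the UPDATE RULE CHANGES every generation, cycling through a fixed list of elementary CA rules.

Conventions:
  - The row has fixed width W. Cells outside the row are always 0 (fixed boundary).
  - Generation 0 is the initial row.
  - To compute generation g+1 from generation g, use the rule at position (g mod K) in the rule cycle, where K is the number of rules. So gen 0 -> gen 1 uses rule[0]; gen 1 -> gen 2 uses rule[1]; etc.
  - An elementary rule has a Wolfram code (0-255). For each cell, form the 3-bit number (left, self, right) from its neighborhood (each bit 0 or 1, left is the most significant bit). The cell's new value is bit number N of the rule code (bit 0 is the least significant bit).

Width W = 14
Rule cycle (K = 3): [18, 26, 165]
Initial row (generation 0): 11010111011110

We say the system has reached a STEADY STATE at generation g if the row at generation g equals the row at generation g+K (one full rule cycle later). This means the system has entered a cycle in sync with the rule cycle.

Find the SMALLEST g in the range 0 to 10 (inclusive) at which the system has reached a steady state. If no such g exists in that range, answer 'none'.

Answer: 1

Derivation:
Gen 0: 11010111011110
Gen 1 (rule 18): 00000000000001
Gen 2 (rule 26): 00000000000010
Gen 3 (rule 165): 11111111111010
Gen 4 (rule 18): 00000000000001
Gen 5 (rule 26): 00000000000010
Gen 6 (rule 165): 11111111111010
Gen 7 (rule 18): 00000000000001
Gen 8 (rule 26): 00000000000010
Gen 9 (rule 165): 11111111111010
Gen 10 (rule 18): 00000000000001
Gen 11 (rule 26): 00000000000010
Gen 12 (rule 165): 11111111111010
Gen 13 (rule 18): 00000000000001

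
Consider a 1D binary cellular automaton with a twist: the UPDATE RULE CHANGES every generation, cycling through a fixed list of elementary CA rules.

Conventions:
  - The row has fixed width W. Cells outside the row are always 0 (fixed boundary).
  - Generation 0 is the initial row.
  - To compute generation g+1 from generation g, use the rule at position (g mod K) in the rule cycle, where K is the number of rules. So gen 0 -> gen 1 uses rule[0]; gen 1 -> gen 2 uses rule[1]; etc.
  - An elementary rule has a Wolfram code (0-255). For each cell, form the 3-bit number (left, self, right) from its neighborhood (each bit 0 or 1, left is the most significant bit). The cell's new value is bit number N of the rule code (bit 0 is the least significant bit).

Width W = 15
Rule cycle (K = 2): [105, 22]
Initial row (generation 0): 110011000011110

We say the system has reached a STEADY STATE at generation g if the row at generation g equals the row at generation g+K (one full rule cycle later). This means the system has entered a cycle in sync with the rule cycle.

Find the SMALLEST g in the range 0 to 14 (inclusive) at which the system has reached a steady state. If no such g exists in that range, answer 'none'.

Gen 0: 110011000011110
Gen 1 (rule 105): 110011011010010
Gen 2 (rule 22): 001100000011111
Gen 3 (rule 105): 101101111010001
Gen 4 (rule 22): 100000000011011
Gen 5 (rule 105): 001111111011111
Gen 6 (rule 22): 010000000000000
Gen 7 (rule 105): 000111111111111
Gen 8 (rule 22): 001000000000000
Gen 9 (rule 105): 100011111111111
Gen 10 (rule 22): 110100000000000
Gen 11 (rule 105): 111001111111111
Gen 12 (rule 22): 000110000000000
Gen 13 (rule 105): 110110111111111
Gen 14 (rule 22): 000000000000000
Gen 15 (rule 105): 111111111111111
Gen 16 (rule 22): 000000000000000

Answer: 14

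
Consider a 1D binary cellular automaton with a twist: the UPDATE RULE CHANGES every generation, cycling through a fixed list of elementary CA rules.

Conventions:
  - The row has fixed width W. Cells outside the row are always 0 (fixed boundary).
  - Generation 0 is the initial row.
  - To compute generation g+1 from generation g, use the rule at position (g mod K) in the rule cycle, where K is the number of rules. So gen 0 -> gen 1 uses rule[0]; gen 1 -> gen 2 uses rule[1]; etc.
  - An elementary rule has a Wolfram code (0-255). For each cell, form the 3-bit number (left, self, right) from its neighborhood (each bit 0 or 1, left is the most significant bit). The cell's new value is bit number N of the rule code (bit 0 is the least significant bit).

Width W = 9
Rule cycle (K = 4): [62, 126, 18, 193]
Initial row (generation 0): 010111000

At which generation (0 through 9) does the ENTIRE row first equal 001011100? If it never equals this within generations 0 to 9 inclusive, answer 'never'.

Answer: 4

Derivation:
Gen 0: 010111000
Gen 1 (rule 62): 111100100
Gen 2 (rule 126): 100111110
Gen 3 (rule 18): 011000001
Gen 4 (rule 193): 001011100
Gen 5 (rule 62): 011110010
Gen 6 (rule 126): 110011111
Gen 7 (rule 18): 001100000
Gen 8 (rule 193): 100101111
Gen 9 (rule 62): 111111000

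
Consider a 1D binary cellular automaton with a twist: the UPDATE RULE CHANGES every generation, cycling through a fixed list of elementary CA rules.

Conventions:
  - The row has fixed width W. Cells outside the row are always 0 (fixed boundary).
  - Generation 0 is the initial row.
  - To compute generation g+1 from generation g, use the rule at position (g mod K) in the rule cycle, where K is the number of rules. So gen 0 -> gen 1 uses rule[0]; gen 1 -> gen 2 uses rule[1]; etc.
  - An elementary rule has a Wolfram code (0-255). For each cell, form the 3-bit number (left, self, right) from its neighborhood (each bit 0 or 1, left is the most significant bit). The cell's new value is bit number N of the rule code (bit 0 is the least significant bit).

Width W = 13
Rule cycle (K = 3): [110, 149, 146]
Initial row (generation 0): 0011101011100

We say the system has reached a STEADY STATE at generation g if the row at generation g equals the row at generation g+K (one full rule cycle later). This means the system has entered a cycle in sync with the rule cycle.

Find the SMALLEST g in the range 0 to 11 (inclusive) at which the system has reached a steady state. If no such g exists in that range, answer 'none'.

Gen 0: 0011101011100
Gen 1 (rule 110): 0110111110100
Gen 2 (rule 149): 0000011100111
Gen 3 (rule 146): 0000101011010
Gen 4 (rule 110): 0001111111110
Gen 5 (rule 149): 1100111111101
Gen 6 (rule 146): 0011011111000
Gen 7 (rule 110): 0111110001000
Gen 8 (rule 149): 0011101101111
Gen 9 (rule 146): 0101000000110
Gen 10 (rule 110): 1111000001110
Gen 11 (rule 149): 0110111100101
Gen 12 (rule 146): 1000011011000
Gen 13 (rule 110): 1000111111000
Gen 14 (rule 149): 1110011110111

Answer: none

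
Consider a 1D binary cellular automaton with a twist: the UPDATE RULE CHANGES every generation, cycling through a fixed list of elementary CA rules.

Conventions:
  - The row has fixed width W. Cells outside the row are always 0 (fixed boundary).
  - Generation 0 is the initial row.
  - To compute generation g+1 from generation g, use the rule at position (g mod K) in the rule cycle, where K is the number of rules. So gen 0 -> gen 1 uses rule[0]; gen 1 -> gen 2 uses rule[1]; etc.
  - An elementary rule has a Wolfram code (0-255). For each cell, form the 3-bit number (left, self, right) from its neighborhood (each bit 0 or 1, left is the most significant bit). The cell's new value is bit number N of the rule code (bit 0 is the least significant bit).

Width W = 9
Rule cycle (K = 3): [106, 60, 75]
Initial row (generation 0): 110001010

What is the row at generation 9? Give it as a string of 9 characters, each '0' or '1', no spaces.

Answer: 110100110

Derivation:
Gen 0: 110001010
Gen 1 (rule 106): 110010100
Gen 2 (rule 60): 101011110
Gen 3 (rule 75): 000010010
Gen 4 (rule 106): 000100100
Gen 5 (rule 60): 000110110
Gen 6 (rule 75): 111110110
Gen 7 (rule 106): 100011110
Gen 8 (rule 60): 110010001
Gen 9 (rule 75): 110100110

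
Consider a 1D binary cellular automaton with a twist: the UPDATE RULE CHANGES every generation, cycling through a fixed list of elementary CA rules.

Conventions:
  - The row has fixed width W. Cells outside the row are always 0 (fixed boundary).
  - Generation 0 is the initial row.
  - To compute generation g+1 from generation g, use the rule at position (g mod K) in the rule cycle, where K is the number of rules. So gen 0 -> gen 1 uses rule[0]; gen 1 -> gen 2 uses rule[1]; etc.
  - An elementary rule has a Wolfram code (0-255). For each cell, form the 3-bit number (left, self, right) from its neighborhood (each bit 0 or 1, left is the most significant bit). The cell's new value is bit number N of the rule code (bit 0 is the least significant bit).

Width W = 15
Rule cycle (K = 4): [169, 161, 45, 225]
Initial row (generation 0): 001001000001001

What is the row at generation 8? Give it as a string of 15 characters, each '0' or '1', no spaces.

Answer: 001001111010110

Derivation:
Gen 0: 001001000001001
Gen 1 (rule 169): 100000011100000
Gen 2 (rule 161): 001111001001111
Gen 3 (rule 45): 101000001001000
Gen 4 (rule 225): 010011100000011
Gen 5 (rule 169): 000011001111010
Gen 6 (rule 161): 111000000110100
Gen 7 (rule 45): 100011110101101
Gen 8 (rule 225): 001001111010110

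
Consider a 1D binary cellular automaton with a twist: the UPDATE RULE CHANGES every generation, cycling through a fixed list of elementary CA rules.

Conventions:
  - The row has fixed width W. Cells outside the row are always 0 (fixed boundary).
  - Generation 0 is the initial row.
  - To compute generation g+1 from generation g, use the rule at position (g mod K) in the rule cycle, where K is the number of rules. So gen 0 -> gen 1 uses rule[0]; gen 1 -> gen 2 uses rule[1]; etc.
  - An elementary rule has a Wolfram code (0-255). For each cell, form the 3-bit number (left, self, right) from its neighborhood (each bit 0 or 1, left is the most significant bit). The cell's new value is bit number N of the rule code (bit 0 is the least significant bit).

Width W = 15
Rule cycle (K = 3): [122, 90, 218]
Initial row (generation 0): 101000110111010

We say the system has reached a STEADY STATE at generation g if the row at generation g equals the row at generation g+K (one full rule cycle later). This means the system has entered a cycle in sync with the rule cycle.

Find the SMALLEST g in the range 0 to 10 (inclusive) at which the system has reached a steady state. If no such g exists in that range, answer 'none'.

Gen 0: 101000110111010
Gen 1 (rule 122): 010101111101101
Gen 2 (rule 90): 100001000101100
Gen 3 (rule 218): 010010101001110
Gen 4 (rule 122): 101101010111011
Gen 5 (rule 90): 001100000101011
Gen 6 (rule 218): 011110001000011
Gen 7 (rule 122): 110011010100111
Gen 8 (rule 90): 111111000011101
Gen 9 (rule 218): 111111100111100
Gen 10 (rule 122): 100000111100110
Gen 11 (rule 90): 010001100111111
Gen 12 (rule 218): 101011111111111
Gen 13 (rule 122): 010110000000001

Answer: none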